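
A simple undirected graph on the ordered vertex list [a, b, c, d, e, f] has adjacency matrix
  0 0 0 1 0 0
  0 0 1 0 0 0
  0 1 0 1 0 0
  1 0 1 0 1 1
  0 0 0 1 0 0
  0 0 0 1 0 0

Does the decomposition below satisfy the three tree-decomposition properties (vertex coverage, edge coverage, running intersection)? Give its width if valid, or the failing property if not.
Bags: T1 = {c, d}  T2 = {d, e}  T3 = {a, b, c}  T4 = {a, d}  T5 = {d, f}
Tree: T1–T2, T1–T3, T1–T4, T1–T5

A tree decomposition must satisfy three properties: every vertex lies in some bag; for every edge, both endpoints lie together in some bag; and for every vertex, the bags containing it form a connected subtree. Here bags containing vertex a are not connected in the tree, so the decomposition is invalid.

No — bags containing vertex a are not connected in the tree.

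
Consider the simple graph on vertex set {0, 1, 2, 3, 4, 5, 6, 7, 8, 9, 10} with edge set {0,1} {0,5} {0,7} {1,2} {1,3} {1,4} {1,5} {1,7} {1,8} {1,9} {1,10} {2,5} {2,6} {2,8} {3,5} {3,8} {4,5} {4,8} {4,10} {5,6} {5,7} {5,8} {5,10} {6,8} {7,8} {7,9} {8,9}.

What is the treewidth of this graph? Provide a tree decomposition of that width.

Every bag has size at most 4, so the width is 4 − 1 = 3 and tw(G) ≤ 3. Conversely, {1, 7, 8, 9} is a clique of size 4, and the vertices of any clique must share a bag in every tree decomposition; so some bag has ≥ 4 vertices and tw(G) ≥ 3. Hence tw(G) = 3 exactly.

Treewidth 3.
Bags: B1 = {1, 7, 8, 9}  B2 = {1, 5, 7, 8}  B3 = {1, 2, 5, 8}  B4 = {1, 4, 5, 8}  B5 = {2, 5, 6, 8}  B6 = {0, 1, 5, 7}  B7 = {1, 4, 5, 10}  B8 = {1, 3, 5, 8}
Tree: B1–B2, B2–B3, B2–B4, B3–B5, B2–B6, B4–B7, B2–B8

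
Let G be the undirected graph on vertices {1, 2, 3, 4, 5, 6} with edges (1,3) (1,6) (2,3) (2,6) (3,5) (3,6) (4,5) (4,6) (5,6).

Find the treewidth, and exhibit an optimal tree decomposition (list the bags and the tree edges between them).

The largest bag has 3 vertices, giving width 2; this decomposition certifies tw(G) ≤ 2. Conversely, {1, 3, 6} is a clique of size 3, and the vertices of any clique must share a bag in every tree decomposition; so some bag has ≥ 3 vertices and tw(G) ≥ 2. Combining the bounds, tw(G) = 2.

Treewidth 2.
Bags: B1 = {3, 5, 6}  B2 = {4, 5, 6}  B3 = {1, 3, 6}  B4 = {2, 3, 6}
Tree: B1–B2, B1–B3, B3–B4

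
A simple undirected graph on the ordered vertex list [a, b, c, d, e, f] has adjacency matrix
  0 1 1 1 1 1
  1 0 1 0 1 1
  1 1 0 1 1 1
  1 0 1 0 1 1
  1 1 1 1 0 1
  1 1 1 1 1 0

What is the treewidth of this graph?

4

A width-4 tree decomposition is:
Bags: B1 = {a, b, c, e, f}  B2 = {a, c, d, e, f}
Tree: B1–B2
Each bag holds 5 vertices, so the decomposition has width 4, which upper-bounds the treewidth. On the other hand G contains the 5-clique {a, c, d, e, f}. A clique must lie in a single bag of any decomposition, so no decomposition can have width below 4. The upper and lower bounds meet at 4, so that is the treewidth.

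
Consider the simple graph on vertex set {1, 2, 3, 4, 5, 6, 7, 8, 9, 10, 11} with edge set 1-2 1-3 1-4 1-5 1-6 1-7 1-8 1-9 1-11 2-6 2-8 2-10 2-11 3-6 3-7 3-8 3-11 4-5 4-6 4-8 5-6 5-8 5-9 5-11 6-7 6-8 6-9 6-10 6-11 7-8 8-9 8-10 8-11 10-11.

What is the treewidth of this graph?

4

A width-4 tree decomposition is:
Bags: B1 = {1, 3, 6, 8, 11}  B2 = {1, 3, 6, 7, 8}  B3 = {1, 5, 6, 8, 11}  B4 = {1, 5, 6, 8, 9}  B5 = {1, 4, 5, 6, 8}  B6 = {1, 2, 6, 8, 11}  B7 = {2, 6, 8, 10, 11}
Tree: B1–B2, B1–B3, B3–B4, B3–B5, B1–B6, B6–B7
The largest bag has 5 vertices, giving width 4; this decomposition certifies tw(G) ≤ 4. Conversely, {1, 2, 6, 8, 11} is a clique of size 5, and the vertices of any clique must share a bag in every tree decomposition; so some bag has ≥ 5 vertices and tw(G) ≥ 4. The upper and lower bounds meet at 4, so that is the treewidth.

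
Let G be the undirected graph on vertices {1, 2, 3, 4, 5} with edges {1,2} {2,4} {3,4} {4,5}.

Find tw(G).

1

A width-1 tree decomposition is:
Bags: B1 = {1, 2}  B2 = {2, 4}  B3 = {4, 5}  B4 = {3, 4}
Tree: B1–B2, B2–B3, B3–B4
The largest bag has 2 vertices, giving width 1; this decomposition certifies tw(G) ≤ 1. Since G has at least one edge (e.g. 1–2), it is not an edgeless graph, so tw(G) ≥ 1. Hence tw(G) = 1 exactly.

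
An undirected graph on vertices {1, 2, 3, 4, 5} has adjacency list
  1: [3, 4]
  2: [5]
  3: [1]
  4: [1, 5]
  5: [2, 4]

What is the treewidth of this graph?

A width-1 tree decomposition is:
Bags: B1 = {2, 5}  B2 = {4, 5}  B3 = {1, 4}  B4 = {1, 3}
Tree: B1–B2, B2–B3, B3–B4
Each bag holds 2 vertices, so the decomposition has width 1, which upper-bounds the treewidth. Any graph with an edge has treewidth ≥ 1, and G has the edge 2–5. The upper and lower bounds meet at 1, so that is the treewidth.

1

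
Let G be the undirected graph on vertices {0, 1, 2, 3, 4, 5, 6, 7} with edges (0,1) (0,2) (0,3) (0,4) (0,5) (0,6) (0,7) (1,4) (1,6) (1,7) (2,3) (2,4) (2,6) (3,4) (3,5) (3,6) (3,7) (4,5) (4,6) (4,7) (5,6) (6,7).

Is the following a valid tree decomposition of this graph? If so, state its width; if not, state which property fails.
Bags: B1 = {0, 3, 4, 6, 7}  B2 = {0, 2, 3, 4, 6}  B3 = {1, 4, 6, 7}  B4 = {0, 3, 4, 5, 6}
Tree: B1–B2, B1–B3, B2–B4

A tree decomposition must satisfy three properties: every vertex lies in some bag; for every edge, both endpoints lie together in some bag; and for every vertex, the bags containing it form a connected subtree. Here edge (0,1) lies in no bag, so the decomposition is invalid.

No — edge (0,1) lies in no bag.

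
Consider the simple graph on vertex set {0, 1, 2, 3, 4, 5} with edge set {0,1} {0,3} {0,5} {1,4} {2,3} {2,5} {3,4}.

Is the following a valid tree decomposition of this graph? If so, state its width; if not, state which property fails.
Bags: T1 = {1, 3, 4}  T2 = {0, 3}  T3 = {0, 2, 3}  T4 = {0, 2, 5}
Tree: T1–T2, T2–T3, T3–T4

No — edge (1,0) lies in no bag.

A tree decomposition must satisfy three properties: every vertex lies in some bag; for every edge, both endpoints lie together in some bag; and for every vertex, the bags containing it form a connected subtree. Here edge (1,0) lies in no bag, so the decomposition is invalid.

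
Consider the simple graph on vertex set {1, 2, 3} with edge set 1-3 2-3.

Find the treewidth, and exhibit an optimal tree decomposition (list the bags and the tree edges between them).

Treewidth 1.
One optimal decomposition is:
Bags: B1 = {2, 3}  B2 = {1, 3}
Tree: B1–B2

Each bag holds 2 vertices, so the decomposition has width 1, which upper-bounds the treewidth. G has an edge, so its treewidth is at least 1. The upper and lower bounds meet at 1, so that is the treewidth.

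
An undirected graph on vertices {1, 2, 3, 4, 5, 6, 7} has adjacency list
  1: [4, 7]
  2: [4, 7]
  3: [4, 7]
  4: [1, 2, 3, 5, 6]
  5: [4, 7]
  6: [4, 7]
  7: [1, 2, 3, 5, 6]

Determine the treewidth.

A width-2 tree decomposition is:
Bags: B1 = {3, 4, 7}  B2 = {4, 5, 7}  B3 = {2, 4, 7}  B4 = {4, 6, 7}  B5 = {1, 4, 7}
Tree: B1–B2, B2–B3, B3–B4, B4–B5
Every bag has size at most 3, so the width is 3 − 1 = 2 and tw(G) ≤ 2. The edges 7–3–4–5–7 form a cycle, so G is not a tree and its treewidth is at least 2. Hence tw(G) = 2 exactly.

2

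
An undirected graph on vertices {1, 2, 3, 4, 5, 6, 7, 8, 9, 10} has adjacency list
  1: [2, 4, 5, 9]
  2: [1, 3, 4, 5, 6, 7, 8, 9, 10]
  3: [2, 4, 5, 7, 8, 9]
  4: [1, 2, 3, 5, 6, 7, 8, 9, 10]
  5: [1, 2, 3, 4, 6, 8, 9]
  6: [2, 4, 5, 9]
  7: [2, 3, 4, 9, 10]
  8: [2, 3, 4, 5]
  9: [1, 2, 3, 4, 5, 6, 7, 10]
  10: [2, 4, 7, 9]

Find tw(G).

4

A width-4 tree decomposition is:
Bags: B1 = {2, 4, 5, 6, 9}  B2 = {2, 3, 4, 5, 9}  B3 = {1, 2, 4, 5, 9}  B4 = {2, 3, 4, 7, 9}  B5 = {2, 4, 7, 9, 10}  B6 = {2, 3, 4, 5, 8}
Tree: B1–B2, B1–B3, B2–B4, B4–B5, B2–B6
The largest bag has 5 vertices, giving width 4; this decomposition certifies tw(G) ≤ 4. For the lower bound, the 5 vertices {2, 3, 4, 5, 8} are pairwise adjacent, and any tree decomposition puts a clique entirely inside one bag — forcing width ≥ 4. Hence tw(G) = 4 exactly.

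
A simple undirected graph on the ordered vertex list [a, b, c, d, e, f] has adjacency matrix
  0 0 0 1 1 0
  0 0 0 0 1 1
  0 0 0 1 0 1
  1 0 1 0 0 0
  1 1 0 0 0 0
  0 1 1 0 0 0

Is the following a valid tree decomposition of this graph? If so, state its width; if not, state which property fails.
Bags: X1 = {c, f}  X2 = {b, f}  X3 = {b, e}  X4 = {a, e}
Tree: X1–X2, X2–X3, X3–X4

A tree decomposition must satisfy three properties: every vertex lies in some bag; for every edge, both endpoints lie together in some bag; and for every vertex, the bags containing it form a connected subtree. Here vertex d appears in no bag, so the decomposition is invalid.

No — vertex d appears in no bag.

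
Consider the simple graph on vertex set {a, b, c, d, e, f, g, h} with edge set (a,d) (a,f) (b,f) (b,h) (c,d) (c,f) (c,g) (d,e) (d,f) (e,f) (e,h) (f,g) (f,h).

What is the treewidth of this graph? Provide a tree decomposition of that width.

Treewidth 2.
One such decomposition:
Bags: B1 = {d, e, f}  B2 = {e, f, h}  B3 = {a, d, f}  B4 = {b, f, h}  B5 = {c, d, f}  B6 = {c, f, g}
Tree: B1–B2, B1–B3, B2–B4, B3–B5, B5–B6

Every bag has size at most 3, so the width is 3 − 1 = 2 and tw(G) ≤ 2. For the lower bound, the 3 vertices {d, e, f} are pairwise adjacent, and any tree decomposition puts a clique entirely inside one bag — forcing width ≥ 2. The upper and lower bounds meet at 2, so that is the treewidth.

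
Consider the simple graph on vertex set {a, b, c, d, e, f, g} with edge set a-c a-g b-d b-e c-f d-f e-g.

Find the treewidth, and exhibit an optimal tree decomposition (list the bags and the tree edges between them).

Every bag has size at most 3, so the width is 3 − 1 = 2 and tw(G) ≤ 2. For the lower bound, G contains the cycle f–d–b–e–g–a–c–f, so G is not a forest; only forests have treewidth ≤ 1, hence tw(G) ≥ 2. Therefore the treewidth is 2.

Treewidth 2.
One such decomposition:
Bags: B1 = {b, d, f}  B2 = {b, e, f}  B3 = {e, f, g}  B4 = {a, f, g}  B5 = {a, c, f}
Tree: B1–B2, B2–B3, B3–B4, B4–B5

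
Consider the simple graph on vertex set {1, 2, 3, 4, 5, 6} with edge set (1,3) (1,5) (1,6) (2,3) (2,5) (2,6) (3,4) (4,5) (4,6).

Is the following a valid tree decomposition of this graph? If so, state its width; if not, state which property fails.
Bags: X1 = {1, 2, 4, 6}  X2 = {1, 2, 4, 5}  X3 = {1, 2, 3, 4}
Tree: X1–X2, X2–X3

Yes; width 3.

Vertex coverage: the bags together contain {1, 2, 3, 4, 5, 6}, the full vertex set. Edge coverage: each edge of G has both endpoints in at least one bag. Running intersection: for every vertex, the bags containing it form a connected subtree. All three properties hold, so this is a valid tree decomposition of width max|bag| − 1 = 3, and hence tw(G) ≤ 3.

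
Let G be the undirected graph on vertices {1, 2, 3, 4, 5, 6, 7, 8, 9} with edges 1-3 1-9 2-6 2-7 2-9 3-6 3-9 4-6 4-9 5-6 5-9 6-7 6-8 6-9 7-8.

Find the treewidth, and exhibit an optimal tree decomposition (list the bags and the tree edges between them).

Every bag has size at most 3, so the width is 3 − 1 = 2 and tw(G) ≤ 2. Conversely, {1, 3, 9} is a clique of size 3, and the vertices of any clique must share a bag in every tree decomposition; so some bag has ≥ 3 vertices and tw(G) ≥ 2. Combining the bounds, tw(G) = 2.

Treewidth 2.
One such decomposition:
Bags: B1 = {4, 6, 9}  B2 = {2, 6, 9}  B3 = {2, 6, 7}  B4 = {3, 6, 9}  B5 = {1, 3, 9}  B6 = {6, 7, 8}  B7 = {5, 6, 9}
Tree: B1–B2, B2–B3, B1–B4, B4–B5, B3–B6, B4–B7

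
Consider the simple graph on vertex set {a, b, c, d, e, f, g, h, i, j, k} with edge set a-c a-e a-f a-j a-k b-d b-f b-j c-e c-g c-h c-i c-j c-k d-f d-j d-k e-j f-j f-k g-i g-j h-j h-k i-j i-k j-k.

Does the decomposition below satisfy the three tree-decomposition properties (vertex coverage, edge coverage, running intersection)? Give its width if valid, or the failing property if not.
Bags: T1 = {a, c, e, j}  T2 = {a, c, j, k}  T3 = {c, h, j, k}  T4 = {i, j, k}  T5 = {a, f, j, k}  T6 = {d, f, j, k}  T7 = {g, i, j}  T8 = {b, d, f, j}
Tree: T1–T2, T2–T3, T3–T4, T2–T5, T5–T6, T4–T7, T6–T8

A tree decomposition must satisfy three properties: every vertex lies in some bag; for every edge, both endpoints lie together in some bag; and for every vertex, the bags containing it form a connected subtree. Here edge (c,i) lies in no bag, so the decomposition is invalid.

No — edge (c,i) lies in no bag.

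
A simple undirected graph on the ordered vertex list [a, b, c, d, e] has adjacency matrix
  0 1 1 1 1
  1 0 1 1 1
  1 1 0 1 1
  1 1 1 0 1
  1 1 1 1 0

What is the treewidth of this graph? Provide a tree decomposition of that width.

Treewidth 4.
Bags: B1 = {a, b, c, d, e}
Tree: (single bag)

A single bag containing all 5 vertices is trivially a valid decomposition of width 4. For the lower bound, the 5 vertices {a, b, c, d, e} are pairwise adjacent, and any tree decomposition puts a clique entirely inside one bag — forcing width ≥ 4. The upper and lower bounds meet at 4, so that is the treewidth.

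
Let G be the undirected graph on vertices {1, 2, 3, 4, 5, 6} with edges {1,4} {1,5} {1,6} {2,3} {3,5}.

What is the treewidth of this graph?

1

A width-1 tree decomposition is:
Bags: B1 = {1, 5}  B2 = {1, 4}  B3 = {1, 6}  B4 = {3, 5}  B5 = {2, 3}
Tree: B1–B2, B2–B3, B1–B4, B4–B5
Every bag has size at most 2, so the width is 2 − 1 = 1 and tw(G) ≤ 1. G has an edge, so its treewidth is at least 1. The upper and lower bounds meet at 1, so that is the treewidth.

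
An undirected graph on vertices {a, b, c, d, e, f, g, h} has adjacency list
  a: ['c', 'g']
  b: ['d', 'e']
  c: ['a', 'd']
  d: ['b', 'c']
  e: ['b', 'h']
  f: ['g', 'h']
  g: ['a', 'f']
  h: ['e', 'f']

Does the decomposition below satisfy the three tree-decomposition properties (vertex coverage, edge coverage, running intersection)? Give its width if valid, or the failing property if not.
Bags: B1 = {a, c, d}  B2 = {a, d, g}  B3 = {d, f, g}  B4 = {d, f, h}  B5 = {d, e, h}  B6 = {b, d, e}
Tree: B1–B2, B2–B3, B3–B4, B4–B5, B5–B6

Every vertex of G appears in some bag (union = {a, b, c, d, e, f, g, h}); every edge is covered by a bag; and for each vertex v the set of bags containing v is connected in the bag tree. The decomposition is therefore valid. The largest bag has 3 vertices, so the width is 2.

Yes; width 2.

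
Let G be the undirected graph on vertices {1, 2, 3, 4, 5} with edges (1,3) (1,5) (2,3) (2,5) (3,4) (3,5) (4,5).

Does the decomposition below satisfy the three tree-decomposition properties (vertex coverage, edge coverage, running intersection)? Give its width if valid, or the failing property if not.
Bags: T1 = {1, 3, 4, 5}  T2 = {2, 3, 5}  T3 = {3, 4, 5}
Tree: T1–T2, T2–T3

A tree decomposition must satisfy three properties: every vertex lies in some bag; for every edge, both endpoints lie together in some bag; and for every vertex, the bags containing it form a connected subtree. Here bags containing vertex 4 are not connected in the tree, so the decomposition is invalid.

No — bags containing vertex 4 are not connected in the tree.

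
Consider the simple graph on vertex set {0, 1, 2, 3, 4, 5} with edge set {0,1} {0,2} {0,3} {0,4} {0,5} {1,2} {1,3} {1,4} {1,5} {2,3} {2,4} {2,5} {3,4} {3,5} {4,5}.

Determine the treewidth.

5

A width-5 tree decomposition is:
Bags: B1 = {0, 1, 2, 3, 4, 5}
Tree: (single bag)
A single bag containing all 6 vertices is trivially a valid decomposition of width 5. For the lower bound, the 6 vertices {0, 1, 2, 3, 4, 5} are pairwise adjacent, and any tree decomposition puts a clique entirely inside one bag — forcing width ≥ 5. Hence tw(G) = 5 exactly.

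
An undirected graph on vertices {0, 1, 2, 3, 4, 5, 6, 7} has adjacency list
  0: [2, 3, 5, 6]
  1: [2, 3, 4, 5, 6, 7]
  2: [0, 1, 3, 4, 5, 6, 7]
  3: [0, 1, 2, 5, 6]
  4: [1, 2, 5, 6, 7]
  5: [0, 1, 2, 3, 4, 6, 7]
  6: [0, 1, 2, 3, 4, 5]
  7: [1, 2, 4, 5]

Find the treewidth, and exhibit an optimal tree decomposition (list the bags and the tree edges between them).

Each bag holds 5 vertices, so the decomposition has width 4, which upper-bounds the treewidth. On the other hand G contains the 5-clique {0, 2, 3, 5, 6}. A clique must lie in a single bag of any decomposition, so no decomposition can have width below 4. Therefore the treewidth is 4.

Treewidth 4.
One optimal decomposition is:
Bags: B1 = {1, 2, 3, 5, 6}  B2 = {1, 2, 4, 5, 6}  B3 = {1, 2, 4, 5, 7}  B4 = {0, 2, 3, 5, 6}
Tree: B1–B2, B2–B3, B1–B4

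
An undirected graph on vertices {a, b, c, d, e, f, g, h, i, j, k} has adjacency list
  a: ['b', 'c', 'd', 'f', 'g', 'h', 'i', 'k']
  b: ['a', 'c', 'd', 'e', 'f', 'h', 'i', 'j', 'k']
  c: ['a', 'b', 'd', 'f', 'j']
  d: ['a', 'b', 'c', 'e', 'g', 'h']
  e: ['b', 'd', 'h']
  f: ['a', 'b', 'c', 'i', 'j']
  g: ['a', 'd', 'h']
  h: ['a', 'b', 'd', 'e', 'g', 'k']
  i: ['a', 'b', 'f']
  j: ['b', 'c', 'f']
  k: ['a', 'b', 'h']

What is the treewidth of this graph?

A width-3 tree decomposition is:
Bags: B1 = {a, b, d, h}  B2 = {a, b, c, d}  B3 = {a, b, c, f}  B4 = {a, b, h, k}  B5 = {a, b, f, i}  B6 = {a, d, g, h}  B7 = {b, d, e, h}  B8 = {b, c, f, j}
Tree: B1–B2, B2–B3, B1–B4, B3–B5, B1–B6, B1–B7, B3–B8
Every bag has size at most 4, so the width is 4 − 1 = 3 and tw(G) ≤ 3. For the lower bound, the 4 vertices {a, d, g, h} are pairwise adjacent, and any tree decomposition puts a clique entirely inside one bag — forcing width ≥ 3. Hence tw(G) = 3 exactly.

3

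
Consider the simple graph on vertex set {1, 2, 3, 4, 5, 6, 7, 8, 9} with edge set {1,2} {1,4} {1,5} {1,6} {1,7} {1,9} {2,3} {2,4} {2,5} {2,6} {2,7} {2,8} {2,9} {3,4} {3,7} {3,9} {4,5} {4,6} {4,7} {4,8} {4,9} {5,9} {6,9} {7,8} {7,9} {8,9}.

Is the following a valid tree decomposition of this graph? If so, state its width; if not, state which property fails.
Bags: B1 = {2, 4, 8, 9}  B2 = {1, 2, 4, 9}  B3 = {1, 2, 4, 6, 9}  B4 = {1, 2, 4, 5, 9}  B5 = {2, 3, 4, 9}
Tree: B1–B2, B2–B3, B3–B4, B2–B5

A tree decomposition must satisfy three properties: every vertex lies in some bag; for every edge, both endpoints lie together in some bag; and for every vertex, the bags containing it form a connected subtree. Here vertex 7 appears in no bag, so the decomposition is invalid.

No — vertex 7 appears in no bag.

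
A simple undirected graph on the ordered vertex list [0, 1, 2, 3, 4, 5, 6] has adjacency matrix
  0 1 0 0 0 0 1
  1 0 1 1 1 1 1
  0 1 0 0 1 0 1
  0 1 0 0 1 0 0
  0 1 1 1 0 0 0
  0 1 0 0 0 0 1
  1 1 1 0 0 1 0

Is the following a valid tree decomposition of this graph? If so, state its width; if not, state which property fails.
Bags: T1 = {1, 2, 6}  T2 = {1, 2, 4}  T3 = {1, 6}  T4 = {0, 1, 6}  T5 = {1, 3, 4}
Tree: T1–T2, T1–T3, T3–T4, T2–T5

No — vertex 5 appears in no bag.

A tree decomposition must satisfy three properties: every vertex lies in some bag; for every edge, both endpoints lie together in some bag; and for every vertex, the bags containing it form a connected subtree. Here vertex 5 appears in no bag, so the decomposition is invalid.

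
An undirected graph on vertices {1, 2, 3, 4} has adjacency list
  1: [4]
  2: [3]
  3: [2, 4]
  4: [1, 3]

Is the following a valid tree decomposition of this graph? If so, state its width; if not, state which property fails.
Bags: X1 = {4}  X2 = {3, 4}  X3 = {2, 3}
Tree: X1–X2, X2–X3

No — vertex 1 appears in no bag.

A tree decomposition must satisfy three properties: every vertex lies in some bag; for every edge, both endpoints lie together in some bag; and for every vertex, the bags containing it form a connected subtree. Here vertex 1 appears in no bag, so the decomposition is invalid.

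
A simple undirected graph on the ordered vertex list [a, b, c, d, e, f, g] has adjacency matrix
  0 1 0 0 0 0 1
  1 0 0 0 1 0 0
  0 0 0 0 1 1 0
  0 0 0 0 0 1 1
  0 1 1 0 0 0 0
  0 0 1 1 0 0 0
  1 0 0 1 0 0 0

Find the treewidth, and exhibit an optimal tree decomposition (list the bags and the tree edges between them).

Each bag holds 3 vertices, so the decomposition has width 2, which upper-bounds the treewidth. For the lower bound, G contains the cycle g–a–b–e–c–f–d–g, so G is not a forest; only forests have treewidth ≤ 1, hence tw(G) ≥ 2. The upper and lower bounds meet at 2, so that is the treewidth.

Treewidth 2.
One optimal decomposition is:
Bags: B1 = {a, b, g}  B2 = {b, e, g}  B3 = {c, e, g}  B4 = {c, f, g}  B5 = {d, f, g}
Tree: B1–B2, B2–B3, B3–B4, B4–B5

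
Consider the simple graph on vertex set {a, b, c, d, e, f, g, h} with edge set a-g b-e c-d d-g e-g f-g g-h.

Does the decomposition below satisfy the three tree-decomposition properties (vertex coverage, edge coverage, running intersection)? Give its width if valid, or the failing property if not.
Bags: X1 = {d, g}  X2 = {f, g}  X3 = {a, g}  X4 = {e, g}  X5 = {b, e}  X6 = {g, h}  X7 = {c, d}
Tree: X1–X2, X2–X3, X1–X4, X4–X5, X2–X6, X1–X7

Vertex coverage: the bags together contain {a, b, c, d, e, f, g, h}, the full vertex set. Edge coverage: each edge of G has both endpoints in at least one bag. Running intersection: for every vertex, the bags containing it form a connected subtree. All three properties hold, so this is a valid tree decomposition of width max|bag| − 1 = 1, and hence tw(G) ≤ 1.

Yes; width 1.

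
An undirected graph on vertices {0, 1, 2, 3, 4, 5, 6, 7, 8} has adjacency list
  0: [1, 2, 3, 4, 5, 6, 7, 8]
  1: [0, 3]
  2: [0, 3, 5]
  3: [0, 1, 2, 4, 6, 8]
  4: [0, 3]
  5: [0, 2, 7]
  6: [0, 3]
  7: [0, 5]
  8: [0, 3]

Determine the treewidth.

2

A width-2 tree decomposition is:
Bags: B1 = {0, 3, 4}  B2 = {0, 2, 3}  B3 = {0, 1, 3}  B4 = {0, 3, 8}  B5 = {0, 2, 5}  B6 = {0, 3, 6}  B7 = {0, 5, 7}
Tree: B1–B2, B2–B3, B2–B4, B2–B5, B2–B6, B5–B7
Every bag has size at most 3, so the width is 3 − 1 = 2 and tw(G) ≤ 2. On the other hand G contains the 3-clique {0, 1, 3}. A clique must lie in a single bag of any decomposition, so no decomposition can have width below 2. Combining the bounds, tw(G) = 2.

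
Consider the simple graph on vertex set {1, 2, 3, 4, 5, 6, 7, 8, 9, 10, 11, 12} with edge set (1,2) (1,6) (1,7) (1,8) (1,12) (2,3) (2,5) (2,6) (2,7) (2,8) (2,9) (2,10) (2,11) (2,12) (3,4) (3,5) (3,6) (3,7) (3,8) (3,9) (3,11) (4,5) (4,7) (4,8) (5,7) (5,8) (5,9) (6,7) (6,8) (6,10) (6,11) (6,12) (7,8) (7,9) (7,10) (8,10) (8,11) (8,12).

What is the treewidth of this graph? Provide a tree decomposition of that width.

Treewidth 4.
Bags: B1 = {1, 2, 6, 7, 8}  B2 = {2, 3, 6, 7, 8}  B3 = {2, 6, 7, 8, 10}  B4 = {2, 3, 5, 7, 8}  B5 = {2, 3, 6, 8, 11}  B6 = {2, 3, 5, 7, 9}  B7 = {1, 2, 6, 8, 12}  B8 = {3, 4, 5, 7, 8}
Tree: B1–B2, B1–B3, B2–B4, B2–B5, B4–B6, B1–B7, B4–B8

The largest bag has 5 vertices, giving width 4; this decomposition certifies tw(G) ≤ 4. For the lower bound, the 5 vertices {2, 3, 5, 7, 8} are pairwise adjacent, and any tree decomposition puts a clique entirely inside one bag — forcing width ≥ 4. Hence tw(G) = 4 exactly.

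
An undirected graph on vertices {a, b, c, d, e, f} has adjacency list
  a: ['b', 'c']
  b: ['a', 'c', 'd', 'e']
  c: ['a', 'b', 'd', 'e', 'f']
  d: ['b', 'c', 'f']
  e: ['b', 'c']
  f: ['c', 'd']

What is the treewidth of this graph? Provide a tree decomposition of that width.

Each bag holds 3 vertices, so the decomposition has width 2, which upper-bounds the treewidth. On the other hand G contains the 3-clique {c, d, f}. A clique must lie in a single bag of any decomposition, so no decomposition can have width below 2. Therefore the treewidth is 2.

Treewidth 2.
One optimal decomposition is:
Bags: B1 = {b, c, d}  B2 = {c, d, f}  B3 = {b, c, e}  B4 = {a, b, c}
Tree: B1–B2, B1–B3, B3–B4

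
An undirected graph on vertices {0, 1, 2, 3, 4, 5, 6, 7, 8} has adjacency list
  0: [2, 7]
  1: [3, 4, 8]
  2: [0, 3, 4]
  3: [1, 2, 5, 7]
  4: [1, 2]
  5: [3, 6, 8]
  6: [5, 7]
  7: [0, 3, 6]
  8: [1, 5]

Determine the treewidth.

3

A width-3 tree decomposition is:
Bags: B1 = {1, 2, 4, 8}  B2 = {1, 2, 3, 8}  B3 = {2, 3, 5, 8}  B4 = {0, 2, 3, 5}  B5 = {0, 3, 5, 7}  B6 = {0, 5, 6, 7}
Tree: B1–B2, B2–B3, B3–B4, B4–B5, B5–B6
The largest bag has 4 vertices, giving width 3; this decomposition certifies tw(G) ≤ 3. For the lower bound: the 4 vertex sets {1,4,8}, {2}, {3}, {0,5,6,7} are disjoint, each induces a connected subgraph, and every pair is joined by at least one edge of G. Contracting each set to a single vertex therefore yields K_{4} as a minor, and since treewidth is minor-monotone, tw(G) ≥ tw(K_{4}) = 3. The upper and lower bounds meet at 3, so that is the treewidth.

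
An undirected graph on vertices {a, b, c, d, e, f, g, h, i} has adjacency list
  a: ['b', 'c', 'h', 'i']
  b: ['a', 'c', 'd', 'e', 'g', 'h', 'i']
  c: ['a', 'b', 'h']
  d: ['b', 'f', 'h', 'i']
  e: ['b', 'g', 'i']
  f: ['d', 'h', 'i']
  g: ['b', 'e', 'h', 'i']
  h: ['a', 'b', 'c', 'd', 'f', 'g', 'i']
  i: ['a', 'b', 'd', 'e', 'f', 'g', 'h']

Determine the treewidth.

A width-3 tree decomposition is:
Bags: B1 = {b, d, h, i}  B2 = {d, f, h, i}  B3 = {b, g, h, i}  B4 = {a, b, h, i}  B5 = {a, b, c, h}  B6 = {b, e, g, i}
Tree: B1–B2, B1–B3, B3–B4, B4–B5, B3–B6
Every bag has size at most 4, so the width is 4 − 1 = 3 and tw(G) ≤ 3. Conversely, {b, e, g, i} is a clique of size 4, and the vertices of any clique must share a bag in every tree decomposition; so some bag has ≥ 4 vertices and tw(G) ≥ 3. Therefore the treewidth is 3.

3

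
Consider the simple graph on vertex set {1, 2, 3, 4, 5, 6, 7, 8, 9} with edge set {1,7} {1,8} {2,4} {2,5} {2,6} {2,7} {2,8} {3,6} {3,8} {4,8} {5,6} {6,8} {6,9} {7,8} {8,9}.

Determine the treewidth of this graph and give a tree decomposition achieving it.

Every bag has size at most 3, so the width is 3 − 1 = 2 and tw(G) ≤ 2. For the lower bound, the 3 vertices {1, 7, 8} are pairwise adjacent, and any tree decomposition puts a clique entirely inside one bag — forcing width ≥ 2. Hence tw(G) = 2 exactly.

Treewidth 2.
One optimal decomposition is:
Bags: B1 = {3, 6, 8}  B2 = {2, 6, 8}  B3 = {2, 5, 6}  B4 = {2, 4, 8}  B5 = {6, 8, 9}  B6 = {2, 7, 8}  B7 = {1, 7, 8}
Tree: B1–B2, B2–B3, B2–B4, B2–B5, B2–B6, B6–B7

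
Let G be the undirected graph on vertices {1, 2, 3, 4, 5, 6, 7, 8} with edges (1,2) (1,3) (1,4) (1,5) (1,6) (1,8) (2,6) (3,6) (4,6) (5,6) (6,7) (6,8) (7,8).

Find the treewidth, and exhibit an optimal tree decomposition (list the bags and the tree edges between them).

Treewidth 2.
Bags: B1 = {1, 3, 6}  B2 = {1, 4, 6}  B3 = {1, 6, 8}  B4 = {1, 5, 6}  B5 = {6, 7, 8}  B6 = {1, 2, 6}
Tree: B1–B2, B2–B3, B2–B4, B3–B5, B4–B6

Every bag has size at most 3, so the width is 3 − 1 = 2 and tw(G) ≤ 2. On the other hand G contains the 3-clique {1, 2, 6}. A clique must lie in a single bag of any decomposition, so no decomposition can have width below 2. Combining the bounds, tw(G) = 2.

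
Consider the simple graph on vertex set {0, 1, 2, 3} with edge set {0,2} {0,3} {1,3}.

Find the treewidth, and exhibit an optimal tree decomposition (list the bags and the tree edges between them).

The largest bag has 2 vertices, giving width 1; this decomposition certifies tw(G) ≤ 1. G has an edge, so its treewidth is at least 1. Therefore the treewidth is 1.

Treewidth 1.
One optimal decomposition is:
Bags: B1 = {1, 3}  B2 = {0, 3}  B3 = {0, 2}
Tree: B1–B2, B2–B3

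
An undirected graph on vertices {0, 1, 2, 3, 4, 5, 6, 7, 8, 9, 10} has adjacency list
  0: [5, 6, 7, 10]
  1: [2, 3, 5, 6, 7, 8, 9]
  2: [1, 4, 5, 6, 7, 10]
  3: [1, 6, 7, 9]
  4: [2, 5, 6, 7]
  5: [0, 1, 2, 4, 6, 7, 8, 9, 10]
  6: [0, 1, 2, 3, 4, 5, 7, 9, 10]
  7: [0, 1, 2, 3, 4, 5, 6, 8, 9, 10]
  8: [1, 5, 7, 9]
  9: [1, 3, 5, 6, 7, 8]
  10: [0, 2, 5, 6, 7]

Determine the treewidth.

A width-4 tree decomposition is:
Bags: B1 = {1, 5, 6, 7, 9}  B2 = {1, 2, 5, 6, 7}  B3 = {2, 4, 5, 6, 7}  B4 = {1, 5, 7, 8, 9}  B5 = {2, 5, 6, 7, 10}  B6 = {1, 3, 6, 7, 9}  B7 = {0, 5, 6, 7, 10}
Tree: B1–B2, B2–B3, B1–B4, B3–B5, B1–B6, B5–B7
Each bag holds 5 vertices, so the decomposition has width 4, which upper-bounds the treewidth. On the other hand G contains the 5-clique {1, 3, 6, 7, 9}. A clique must lie in a single bag of any decomposition, so no decomposition can have width below 4. Therefore the treewidth is 4.

4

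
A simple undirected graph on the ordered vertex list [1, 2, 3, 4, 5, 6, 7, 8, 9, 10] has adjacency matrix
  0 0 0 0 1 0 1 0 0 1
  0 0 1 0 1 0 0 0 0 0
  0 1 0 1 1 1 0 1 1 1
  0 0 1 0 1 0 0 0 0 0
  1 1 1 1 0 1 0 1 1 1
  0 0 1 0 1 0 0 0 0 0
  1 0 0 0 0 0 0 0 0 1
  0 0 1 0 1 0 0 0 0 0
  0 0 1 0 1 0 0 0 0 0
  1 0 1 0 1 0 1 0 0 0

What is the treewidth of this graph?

A width-2 tree decomposition is:
Bags: B1 = {3, 5, 10}  B2 = {3, 4, 5}  B3 = {3, 5, 9}  B4 = {3, 5, 8}  B5 = {1, 5, 10}  B6 = {2, 3, 5}  B7 = {3, 5, 6}  B8 = {1, 7, 10}
Tree: B1–B2, B1–B3, B2–B4, B1–B5, B4–B6, B1–B7, B5–B8
Every bag has size at most 3, so the width is 3 − 1 = 2 and tw(G) ≤ 2. On the other hand G contains the 3-clique {1, 5, 10}. A clique must lie in a single bag of any decomposition, so no decomposition can have width below 2. Therefore the treewidth is 2.

2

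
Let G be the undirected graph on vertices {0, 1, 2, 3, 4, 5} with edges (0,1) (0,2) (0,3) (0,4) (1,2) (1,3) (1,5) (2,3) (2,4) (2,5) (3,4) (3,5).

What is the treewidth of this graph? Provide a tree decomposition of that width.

The largest bag has 4 vertices, giving width 3; this decomposition certifies tw(G) ≤ 3. Conversely, {0, 1, 2, 3} is a clique of size 4, and the vertices of any clique must share a bag in every tree decomposition; so some bag has ≥ 4 vertices and tw(G) ≥ 3. Therefore the treewidth is 3.

Treewidth 3.
One optimal decomposition is:
Bags: B1 = {0, 1, 2, 3}  B2 = {1, 2, 3, 5}  B3 = {0, 2, 3, 4}
Tree: B1–B2, B1–B3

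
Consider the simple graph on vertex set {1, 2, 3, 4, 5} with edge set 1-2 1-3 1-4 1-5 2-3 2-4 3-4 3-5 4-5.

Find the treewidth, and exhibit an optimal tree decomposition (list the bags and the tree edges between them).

Treewidth 3.
One such decomposition:
Bags: B1 = {1, 2, 3, 4}  B2 = {1, 3, 4, 5}
Tree: B1–B2

Every bag has size at most 4, so the width is 4 − 1 = 3 and tw(G) ≤ 3. For the lower bound, the 4 vertices {1, 2, 3, 4} are pairwise adjacent, and any tree decomposition puts a clique entirely inside one bag — forcing width ≥ 3. Therefore the treewidth is 3.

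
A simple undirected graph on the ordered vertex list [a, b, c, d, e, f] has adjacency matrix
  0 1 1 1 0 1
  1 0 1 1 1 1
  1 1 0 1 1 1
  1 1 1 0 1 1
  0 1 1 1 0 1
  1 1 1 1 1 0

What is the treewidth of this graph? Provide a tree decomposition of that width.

Each bag holds 5 vertices, so the decomposition has width 4, which upper-bounds the treewidth. For the lower bound, the 5 vertices {b, c, d, e, f} are pairwise adjacent, and any tree decomposition puts a clique entirely inside one bag — forcing width ≥ 4. Combining the bounds, tw(G) = 4.

Treewidth 4.
One optimal decomposition is:
Bags: B1 = {a, b, c, d, f}  B2 = {b, c, d, e, f}
Tree: B1–B2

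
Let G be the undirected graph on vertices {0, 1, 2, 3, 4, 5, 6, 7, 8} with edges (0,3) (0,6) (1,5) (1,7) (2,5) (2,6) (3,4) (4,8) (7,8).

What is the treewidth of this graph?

2

A width-2 tree decomposition is:
Bags: B1 = {0, 3, 4}  B2 = {0, 4, 6}  B3 = {2, 4, 6}  B4 = {2, 4, 5}  B5 = {1, 4, 5}  B6 = {1, 4, 7}  B7 = {4, 7, 8}
Tree: B1–B2, B2–B3, B3–B4, B4–B5, B5–B6, B6–B7
The largest bag has 3 vertices, giving width 2; this decomposition certifies tw(G) ≤ 2. The edges 4–3–0–6–2–5–1–7–8–4 form a cycle, so G is not a tree and its treewidth is at least 2. Therefore the treewidth is 2.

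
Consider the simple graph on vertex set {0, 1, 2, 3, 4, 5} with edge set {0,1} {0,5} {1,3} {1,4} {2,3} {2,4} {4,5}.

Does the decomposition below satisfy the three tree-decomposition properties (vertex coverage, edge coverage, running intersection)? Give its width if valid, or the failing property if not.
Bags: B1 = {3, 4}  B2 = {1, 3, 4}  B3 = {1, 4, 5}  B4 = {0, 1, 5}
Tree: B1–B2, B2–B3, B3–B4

A tree decomposition must satisfy three properties: every vertex lies in some bag; for every edge, both endpoints lie together in some bag; and for every vertex, the bags containing it form a connected subtree. Here vertex 2 appears in no bag, so the decomposition is invalid.

No — vertex 2 appears in no bag.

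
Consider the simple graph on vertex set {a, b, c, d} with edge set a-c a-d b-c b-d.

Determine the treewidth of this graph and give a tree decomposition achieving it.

Each bag holds 3 vertices, so the decomposition has width 2, which upper-bounds the treewidth. For the lower bound, G contains the cycle b–d–a–c–b, so G is not a forest; only forests have treewidth ≤ 1, hence tw(G) ≥ 2. Hence tw(G) = 2 exactly.

Treewidth 2.
One such decomposition:
Bags: B1 = {a, b, d}  B2 = {a, b, c}
Tree: B1–B2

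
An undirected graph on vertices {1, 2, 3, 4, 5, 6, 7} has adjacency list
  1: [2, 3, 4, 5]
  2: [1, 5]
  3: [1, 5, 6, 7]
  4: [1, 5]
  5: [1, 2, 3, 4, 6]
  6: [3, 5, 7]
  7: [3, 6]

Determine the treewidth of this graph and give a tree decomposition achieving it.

Treewidth 2.
Bags: B1 = {3, 5, 6}  B2 = {3, 6, 7}  B3 = {1, 3, 5}  B4 = {1, 2, 5}  B5 = {1, 4, 5}
Tree: B1–B2, B1–B3, B3–B4, B3–B5

Each bag holds 3 vertices, so the decomposition has width 2, which upper-bounds the treewidth. Conversely, {1, 2, 5} is a clique of size 3, and the vertices of any clique must share a bag in every tree decomposition; so some bag has ≥ 3 vertices and tw(G) ≥ 2. Combining the bounds, tw(G) = 2.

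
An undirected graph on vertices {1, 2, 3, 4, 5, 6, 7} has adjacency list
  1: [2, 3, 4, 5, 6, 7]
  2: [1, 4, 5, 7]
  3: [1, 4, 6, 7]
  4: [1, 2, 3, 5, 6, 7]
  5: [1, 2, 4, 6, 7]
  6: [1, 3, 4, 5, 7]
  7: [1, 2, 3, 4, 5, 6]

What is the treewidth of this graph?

A width-4 tree decomposition is:
Bags: B1 = {1, 4, 5, 6, 7}  B2 = {1, 3, 4, 6, 7}  B3 = {1, 2, 4, 5, 7}
Tree: B1–B2, B1–B3
Each bag holds 5 vertices, so the decomposition has width 4, which upper-bounds the treewidth. On the other hand G contains the 5-clique {1, 3, 4, 6, 7}. A clique must lie in a single bag of any decomposition, so no decomposition can have width below 4. Hence tw(G) = 4 exactly.

4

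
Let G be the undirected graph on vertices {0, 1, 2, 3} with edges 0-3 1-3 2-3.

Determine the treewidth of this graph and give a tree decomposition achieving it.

The largest bag has 2 vertices, giving width 1; this decomposition certifies tw(G) ≤ 1. Any graph with an edge has treewidth ≥ 1, and G has the edge 3–2. Combining the bounds, tw(G) = 1.

Treewidth 1.
Bags: B1 = {2, 3}  B2 = {0, 3}  B3 = {1, 3}
Tree: B1–B2, B2–B3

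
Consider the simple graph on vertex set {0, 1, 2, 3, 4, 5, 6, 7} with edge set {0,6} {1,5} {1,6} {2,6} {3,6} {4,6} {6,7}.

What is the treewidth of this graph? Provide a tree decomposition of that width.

Every bag has size at most 2, so the width is 2 − 1 = 1 and tw(G) ≤ 1. Since G has at least one edge (e.g. 2–6), it is not an edgeless graph, so tw(G) ≥ 1. Hence tw(G) = 1 exactly.

Treewidth 1.
Bags: B1 = {2, 6}  B2 = {3, 6}  B3 = {1, 6}  B4 = {0, 6}  B5 = {4, 6}  B6 = {1, 5}  B7 = {6, 7}
Tree: B1–B2, B1–B3, B3–B4, B2–B5, B3–B6, B5–B7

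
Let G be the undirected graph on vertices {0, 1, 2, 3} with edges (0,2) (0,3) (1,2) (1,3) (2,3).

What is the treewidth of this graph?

2

A width-2 tree decomposition is:
Bags: B1 = {0, 2, 3}  B2 = {1, 2, 3}
Tree: B1–B2
The largest bag has 3 vertices, giving width 2; this decomposition certifies tw(G) ≤ 2. Conversely, {0, 2, 3} is a clique of size 3, and the vertices of any clique must share a bag in every tree decomposition; so some bag has ≥ 3 vertices and tw(G) ≥ 2. Therefore the treewidth is 2.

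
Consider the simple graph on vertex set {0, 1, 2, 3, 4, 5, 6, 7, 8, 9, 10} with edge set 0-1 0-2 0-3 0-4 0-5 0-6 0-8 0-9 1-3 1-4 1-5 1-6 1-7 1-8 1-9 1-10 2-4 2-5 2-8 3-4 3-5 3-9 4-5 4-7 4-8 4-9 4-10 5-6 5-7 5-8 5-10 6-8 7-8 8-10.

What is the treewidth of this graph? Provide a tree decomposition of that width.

Treewidth 4.
Bags: B1 = {0, 1, 4, 5, 8}  B2 = {0, 1, 3, 4, 5}  B3 = {1, 4, 5, 8, 10}  B4 = {0, 1, 5, 6, 8}  B5 = {1, 4, 5, 7, 8}  B6 = {0, 2, 4, 5, 8}  B7 = {0, 1, 3, 4, 9}
Tree: B1–B2, B1–B3, B1–B4, B1–B5, B1–B6, B2–B7

Each bag holds 5 vertices, so the decomposition has width 4, which upper-bounds the treewidth. On the other hand G contains the 5-clique {0, 1, 3, 4, 9}. A clique must lie in a single bag of any decomposition, so no decomposition can have width below 4. Hence tw(G) = 4 exactly.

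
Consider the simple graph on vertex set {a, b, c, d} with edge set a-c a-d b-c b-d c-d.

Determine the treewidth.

A width-2 tree decomposition is:
Bags: B1 = {a, c, d}  B2 = {b, c, d}
Tree: B1–B2
Every bag has size at most 3, so the width is 3 − 1 = 2 and tw(G) ≤ 2. For the lower bound, the 3 vertices {a, c, d} are pairwise adjacent, and any tree decomposition puts a clique entirely inside one bag — forcing width ≥ 2. The upper and lower bounds meet at 2, so that is the treewidth.

2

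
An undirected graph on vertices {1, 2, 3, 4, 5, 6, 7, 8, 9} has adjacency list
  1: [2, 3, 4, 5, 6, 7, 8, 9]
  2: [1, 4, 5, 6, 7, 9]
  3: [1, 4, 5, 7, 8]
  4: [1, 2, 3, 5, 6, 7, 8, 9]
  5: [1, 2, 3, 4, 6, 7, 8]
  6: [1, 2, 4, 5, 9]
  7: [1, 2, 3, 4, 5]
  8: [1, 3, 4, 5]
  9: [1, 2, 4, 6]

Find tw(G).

4

A width-4 tree decomposition is:
Bags: B1 = {1, 2, 4, 6, 9}  B2 = {1, 2, 4, 5, 6}  B3 = {1, 2, 4, 5, 7}  B4 = {1, 3, 4, 5, 7}  B5 = {1, 3, 4, 5, 8}
Tree: B1–B2, B2–B3, B3–B4, B4–B5
The largest bag has 5 vertices, giving width 4; this decomposition certifies tw(G) ≤ 4. For the lower bound, the 5 vertices {1, 2, 4, 6, 9} are pairwise adjacent, and any tree decomposition puts a clique entirely inside one bag — forcing width ≥ 4. Combining the bounds, tw(G) = 4.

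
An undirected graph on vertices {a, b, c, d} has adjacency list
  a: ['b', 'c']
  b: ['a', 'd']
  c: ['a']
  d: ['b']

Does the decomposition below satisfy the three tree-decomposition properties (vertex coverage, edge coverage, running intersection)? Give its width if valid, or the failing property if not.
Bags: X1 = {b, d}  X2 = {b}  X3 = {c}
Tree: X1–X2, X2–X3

A tree decomposition must satisfy three properties: every vertex lies in some bag; for every edge, both endpoints lie together in some bag; and for every vertex, the bags containing it form a connected subtree. Here vertex a appears in no bag, so the decomposition is invalid.

No — vertex a appears in no bag.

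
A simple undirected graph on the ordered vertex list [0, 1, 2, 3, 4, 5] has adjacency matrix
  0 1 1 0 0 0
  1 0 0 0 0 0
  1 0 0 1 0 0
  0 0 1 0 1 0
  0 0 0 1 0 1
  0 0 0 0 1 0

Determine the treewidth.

1

A width-1 tree decomposition is:
Bags: B1 = {0, 1}  B2 = {0, 2}  B3 = {2, 3}  B4 = {3, 4}  B5 = {4, 5}
Tree: B1–B2, B2–B3, B3–B4, B4–B5
The largest bag has 2 vertices, giving width 1; this decomposition certifies tw(G) ≤ 1. Since G has at least one edge (e.g. 1–0), it is not an edgeless graph, so tw(G) ≥ 1. Hence tw(G) = 1 exactly.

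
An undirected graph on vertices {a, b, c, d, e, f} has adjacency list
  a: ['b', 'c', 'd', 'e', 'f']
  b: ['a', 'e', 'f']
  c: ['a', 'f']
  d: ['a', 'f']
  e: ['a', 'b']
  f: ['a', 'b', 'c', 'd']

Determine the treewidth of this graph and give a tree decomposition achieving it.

Treewidth 2.
Bags: B1 = {a, b, e}  B2 = {a, b, f}  B3 = {a, c, f}  B4 = {a, d, f}
Tree: B1–B2, B2–B3, B2–B4

Every bag has size at most 3, so the width is 3 − 1 = 2 and tw(G) ≤ 2. For the lower bound, the 3 vertices {a, b, e} are pairwise adjacent, and any tree decomposition puts a clique entirely inside one bag — forcing width ≥ 2. Combining the bounds, tw(G) = 2.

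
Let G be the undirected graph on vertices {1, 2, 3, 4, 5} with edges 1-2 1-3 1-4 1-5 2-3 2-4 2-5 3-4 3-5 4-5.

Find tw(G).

4

A width-4 tree decomposition is:
Bags: B1 = {1, 2, 3, 4, 5}
Tree: (single bag)
A single bag containing all 5 vertices is trivially a valid decomposition of width 4. On the other hand G contains the 5-clique {1, 2, 3, 4, 5}. A clique must lie in a single bag of any decomposition, so no decomposition can have width below 4. Combining the bounds, tw(G) = 4.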